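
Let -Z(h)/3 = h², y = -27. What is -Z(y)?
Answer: 2187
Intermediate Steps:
Z(h) = -3*h²
-Z(y) = -(-3)*(-27)² = -(-3)*729 = -1*(-2187) = 2187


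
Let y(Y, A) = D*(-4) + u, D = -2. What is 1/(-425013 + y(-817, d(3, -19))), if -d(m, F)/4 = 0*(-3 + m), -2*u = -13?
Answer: -2/849997 ≈ -2.3530e-6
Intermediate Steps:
u = 13/2 (u = -½*(-13) = 13/2 ≈ 6.5000)
d(m, F) = 0 (d(m, F) = -0*(-3 + m) = -4*0 = 0)
y(Y, A) = 29/2 (y(Y, A) = -2*(-4) + 13/2 = 8 + 13/2 = 29/2)
1/(-425013 + y(-817, d(3, -19))) = 1/(-425013 + 29/2) = 1/(-849997/2) = -2/849997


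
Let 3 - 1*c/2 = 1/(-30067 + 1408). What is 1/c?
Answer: 28659/171956 ≈ 0.16666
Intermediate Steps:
c = 171956/28659 (c = 6 - 2/(-30067 + 1408) = 6 - 2/(-28659) = 6 - 2*(-1/28659) = 6 + 2/28659 = 171956/28659 ≈ 6.0001)
1/c = 1/(171956/28659) = 28659/171956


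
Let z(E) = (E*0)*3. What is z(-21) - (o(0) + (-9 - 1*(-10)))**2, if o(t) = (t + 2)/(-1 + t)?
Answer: -1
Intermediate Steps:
o(t) = (2 + t)/(-1 + t)
z(E) = 0 (z(E) = 0*3 = 0)
z(-21) - (o(0) + (-9 - 1*(-10)))**2 = 0 - ((2 + 0)/(-1 + 0) + (-9 - 1*(-10)))**2 = 0 - (2/(-1) + (-9 + 10))**2 = 0 - (-1*2 + 1)**2 = 0 - (-2 + 1)**2 = 0 - 1*(-1)**2 = 0 - 1*1 = 0 - 1 = -1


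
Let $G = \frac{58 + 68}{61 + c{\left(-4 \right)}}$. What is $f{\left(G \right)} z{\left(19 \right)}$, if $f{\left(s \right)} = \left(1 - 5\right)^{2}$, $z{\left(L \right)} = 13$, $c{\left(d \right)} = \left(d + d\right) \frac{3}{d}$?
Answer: $208$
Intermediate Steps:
$c{\left(d \right)} = 6$ ($c{\left(d \right)} = 2 d \frac{3}{d} = 6$)
$G = \frac{126}{67}$ ($G = \frac{58 + 68}{61 + 6} = \frac{126}{67} \approx 1.8806$)
$f{\left(s \right)} = 16$ ($f{\left(s \right)} = \left(-4\right)^{2} = 16$)
$f{\left(G \right)} z{\left(19 \right)} = 16 \cdot 13 = 208$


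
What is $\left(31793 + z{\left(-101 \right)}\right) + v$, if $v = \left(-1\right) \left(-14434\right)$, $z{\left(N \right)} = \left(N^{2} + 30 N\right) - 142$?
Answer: $53256$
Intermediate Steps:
$z{\left(N \right)} = -142 + N^{2} + 30 N$
$v = 14434$
$\left(31793 + z{\left(-101 \right)}\right) + v = \left(31793 + \left(-142 + \left(-101\right)^{2} + 30 \left(-101\right)\right)\right) + 14434 = \left(31793 - -7029\right) + 14434 = \left(31793 + 7029\right) + 14434 = 38822 + 14434 = 53256$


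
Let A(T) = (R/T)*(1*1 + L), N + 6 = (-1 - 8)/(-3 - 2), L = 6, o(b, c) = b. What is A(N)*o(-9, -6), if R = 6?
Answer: 90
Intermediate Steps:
N = -21/5 (N = -6 + (-1 - 8)/(-3 - 2) = -6 - 9/(-5) = -6 - 9*(-1/5) = -6 + 9/5 = -21/5 ≈ -4.2000)
A(T) = 42/T (A(T) = (6/T)*(1*1 + 6) = (6/T)*(1 + 6) = (6/T)*7 = 42/T)
A(N)*o(-9, -6) = (42/(-21/5))*(-9) = (42*(-5/21))*(-9) = -10*(-9) = 90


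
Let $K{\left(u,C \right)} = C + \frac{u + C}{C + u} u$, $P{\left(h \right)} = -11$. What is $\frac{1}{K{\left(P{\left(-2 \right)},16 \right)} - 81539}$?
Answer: $- \frac{1}{81534} \approx -1.2265 \cdot 10^{-5}$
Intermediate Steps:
$K{\left(u,C \right)} = C + u$ ($K{\left(u,C \right)} = C + \frac{C + u}{C + u} u = C + 1 u = C + u$)
$\frac{1}{K{\left(P{\left(-2 \right)},16 \right)} - 81539} = \frac{1}{\left(16 - 11\right) - 81539} = \frac{1}{5 - 81539} = \frac{1}{-81534} = - \frac{1}{81534}$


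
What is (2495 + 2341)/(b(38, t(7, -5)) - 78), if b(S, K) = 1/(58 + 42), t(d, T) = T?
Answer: -483600/7799 ≈ -62.008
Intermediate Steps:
b(S, K) = 1/100
(2495 + 2341)/(b(38, t(7, -5)) - 78) = (2495 + 2341)/(1/100 - 78) = 4836/(-7799/100) = 4836*(-100/7799) = -483600/7799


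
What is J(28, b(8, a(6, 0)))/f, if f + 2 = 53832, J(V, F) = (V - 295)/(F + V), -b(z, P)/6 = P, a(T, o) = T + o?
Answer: 267/430640 ≈ 0.00062001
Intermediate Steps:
b(z, P) = -6*P
J(V, F) = (-295 + V)/(F + V)
f = 53830 (f = -2 + 53832 = 53830)
J(28, b(8, a(6, 0)))/f = ((-295 + 28)/(-6*(6 + 0) + 28))/53830 = (-267/(-6*6 + 28))*(1/53830) = (-267/(-36 + 28))*(1/53830) = (-267/(-8))*(1/53830) = -⅛*(-267)*(1/53830) = (267/8)*(1/53830) = 267/430640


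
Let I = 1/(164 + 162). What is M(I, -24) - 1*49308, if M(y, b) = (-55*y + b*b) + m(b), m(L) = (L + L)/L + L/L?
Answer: -15885709/326 ≈ -48729.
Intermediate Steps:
m(L) = 3 (m(L) = (2*L)/L + 1 = 2 + 1 = 3)
I = 1/326 ≈ 0.0030675
M(y, b) = 3 + b² - 55*y (M(y, b) = (-55*y + b*b) + 3 = (-55*y + b²) + 3 = (b² - 55*y) + 3 = 3 + b² - 55*y)
M(I, -24) - 1*49308 = (3 + (-24)² - 55*1/326) - 1*49308 = (3 + 576 - 55/326) - 49308 = 188699/326 - 49308 = -15885709/326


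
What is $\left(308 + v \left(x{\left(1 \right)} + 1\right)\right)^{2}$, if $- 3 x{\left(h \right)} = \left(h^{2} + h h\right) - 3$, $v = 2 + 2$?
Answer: $\frac{883600}{9} \approx 98178.0$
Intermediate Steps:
$v = 4$
$x{\left(h \right)} = 1 - \frac{2 h^{2}}{3}$ ($x{\left(h \right)} = - \frac{\left(h^{2} + h h\right) - 3}{3} = - \frac{\left(h^{2} + h^{2}\right) - 3}{3} = - \frac{2 h^{2} - 3}{3} = - \frac{-3 + 2 h^{2}}{3} = 1 - \frac{2 h^{2}}{3}$)
$\left(308 + v \left(x{\left(1 \right)} + 1\right)\right)^{2} = \left(308 + 4 \left(\left(1 - \frac{2 \cdot 1^{2}}{3}\right) + 1\right)\right)^{2} = \left(308 + 4 \left(\left(1 - \frac{2}{3}\right) + 1\right)\right)^{2} = \left(308 + 4 \left(\frac{1}{3} + 1\right)\right)^{2} = \left(308 + 4 \cdot \frac{4}{3}\right)^{2} = \left(308 + \frac{16}{3}\right)^{2} = \left(\frac{940}{3}\right)^{2} = \frac{883600}{9}$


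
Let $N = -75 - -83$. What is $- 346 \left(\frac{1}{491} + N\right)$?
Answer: $- \frac{1359434}{491} \approx -2768.7$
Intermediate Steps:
$N = 8$ ($N = -75 + 83 = 8$)
$- 346 \left(\frac{1}{491} + N\right) = - 346 \left(\frac{1}{491} + 8\right) = \left(-346\right) \frac{3929}{491} = - \frac{1359434}{491}$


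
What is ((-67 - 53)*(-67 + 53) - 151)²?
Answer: 2337841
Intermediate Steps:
((-67 - 53)*(-67 + 53) - 151)² = (-120*(-14) - 151)² = (1680 - 151)² = 1529² = 2337841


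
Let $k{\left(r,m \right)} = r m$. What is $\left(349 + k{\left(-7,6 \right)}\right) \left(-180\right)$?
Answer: $-55260$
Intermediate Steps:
$k{\left(r,m \right)} = m r$
$\left(349 + k{\left(-7,6 \right)}\right) \left(-180\right) = \left(349 + 6 \left(-7\right)\right) \left(-180\right) = \left(349 - 42\right) \left(-180\right) = 307 \left(-180\right) = -55260$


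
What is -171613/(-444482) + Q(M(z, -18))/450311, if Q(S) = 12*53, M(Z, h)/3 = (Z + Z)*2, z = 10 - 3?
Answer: 77561912195/200155133902 ≈ 0.38751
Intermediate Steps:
z = 7
M(Z, h) = 12*Z (M(Z, h) = 3*((Z + Z)*2) = 3*((2*Z)*2) = 3*(4*Z) = 12*Z)
Q(S) = 636
-171613/(-444482) + Q(M(z, -18))/450311 = -171613/(-444482) + 636/450311 = -171613*(-1/444482) + 636*(1/450311) = 171613/444482 + 636/450311 = 77561912195/200155133902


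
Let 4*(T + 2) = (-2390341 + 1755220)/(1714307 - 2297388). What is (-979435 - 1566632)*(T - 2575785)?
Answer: 15295673700182041089/2332324 ≈ 6.5581e+12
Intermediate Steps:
T = -4029527/2332324 (T = -2 + ((-2390341 + 1755220)/(1714307 - 2297388))/4 = -2 + (-635121/(-583081))/4 = -2 + (-635121*(-1/583081))/4 = -2 + (1/4)*(635121/583081) = -2 + 635121/2332324 = -4029527/2332324 ≈ -1.7277)
(-979435 - 1566632)*(T - 2575785) = (-979435 - 1566632)*(-4029527/2332324 - 2575785) = -2546067*(-6007569203867/2332324) = 15295673700182041089/2332324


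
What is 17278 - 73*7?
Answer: 16767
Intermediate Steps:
17278 - 73*7 = 17278 - 511 = 16767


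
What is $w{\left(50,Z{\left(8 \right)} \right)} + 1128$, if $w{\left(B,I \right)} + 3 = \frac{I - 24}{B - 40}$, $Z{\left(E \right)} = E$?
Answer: $\frac{5617}{5} \approx 1123.4$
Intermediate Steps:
$w{\left(B,I \right)} = -3 + \frac{-24 + I}{-40 + B}$ ($w{\left(B,I \right)} = -3 + \frac{I - 24}{B - 40} = -3 + \frac{-24 + I}{-40 + B}$)
$w{\left(50,Z{\left(8 \right)} \right)} + 1128 = \frac{96 + 8 - 150}{-40 + 50} + 1128 = \frac{96 + 8 - 150}{10} + 1128 = \frac{1}{10} \left(-46\right) + 1128 = - \frac{23}{5} + 1128 = \frac{5617}{5}$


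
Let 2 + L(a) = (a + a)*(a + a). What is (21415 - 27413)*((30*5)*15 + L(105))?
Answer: -277995304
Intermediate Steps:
L(a) = -2 + 4*a² (L(a) = -2 + (a + a)*(a + a) = -2 + (2*a)*(2*a) = -2 + 4*a²)
(21415 - 27413)*((30*5)*15 + L(105)) = (21415 - 27413)*((30*5)*15 + (-2 + 4*105²)) = -5998*(150*15 + (-2 + 4*11025)) = -5998*(2250 + (-2 + 44100)) = -5998*(2250 + 44098) = -5998*46348 = -277995304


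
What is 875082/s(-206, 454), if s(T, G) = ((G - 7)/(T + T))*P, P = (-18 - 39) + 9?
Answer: 15022241/894 ≈ 16803.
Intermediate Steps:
P = -48 (P = -57 + 9 = -48)
s(T, G) = -24*(-7 + G)/T (s(T, G) = ((G - 7)/(T + T))*(-48) = ((-7 + G)/((2*T)))*(-48) = ((-7 + G)*(1/(2*T)))*(-48) = ((-7 + G)/(2*T))*(-48) = -24*(-7 + G)/T)
875082/s(-206, 454) = 875082/((24*(7 - 1*454)/(-206))) = 875082/((24*(-1/206)*(7 - 454))) = 875082/((24*(-1/206)*(-447))) = 875082/(5364/103) = 875082*(103/5364) = 15022241/894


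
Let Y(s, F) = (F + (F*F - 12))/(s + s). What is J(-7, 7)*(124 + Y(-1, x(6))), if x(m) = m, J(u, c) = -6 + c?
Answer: 109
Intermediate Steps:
Y(s, F) = (-12 + F + F**2)/(2*s) (Y(s, F) = (F + (F**2 - 12))/((2*s)) = (F + (-12 + F**2))*(1/(2*s)) = (-12 + F + F**2)*(1/(2*s)) = (-12 + F + F**2)/(2*s))
J(-7, 7)*(124 + Y(-1, x(6))) = (-6 + 7)*(124 + (1/2)*(-12 + 6 + 6**2)/(-1)) = 1*(124 + (1/2)*(-1)*(-12 + 6 + 36)) = 1*(124 + (1/2)*(-1)*30) = 1*(124 - 15) = 1*109 = 109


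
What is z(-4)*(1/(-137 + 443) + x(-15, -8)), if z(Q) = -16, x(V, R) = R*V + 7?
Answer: -310904/153 ≈ -2032.1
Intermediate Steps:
x(V, R) = 7 + R*V
z(-4)*(1/(-137 + 443) + x(-15, -8)) = -16*(1/(-137 + 443) + (7 - 8*(-15))) = -16*(1/306 + (7 + 120)) = -16*(1/306 + 127) = -16*38863/306 = -310904/153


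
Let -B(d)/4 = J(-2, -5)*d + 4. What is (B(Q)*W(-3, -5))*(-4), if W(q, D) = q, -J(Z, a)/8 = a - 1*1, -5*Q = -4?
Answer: -10176/5 ≈ -2035.2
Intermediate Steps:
Q = ⅘ (Q = -⅕*(-4) = ⅘ ≈ 0.80000)
J(Z, a) = 8 - 8*a (J(Z, a) = -8*(a - 1*1) = -8*(a - 1) = -8*(-1 + a) = 8 - 8*a)
B(d) = -16 - 192*d (B(d) = -4*((8 - 8*(-5))*d + 4) = -4*((8 + 40)*d + 4) = -4*(48*d + 4) = -4*(4 + 48*d) = -16 - 192*d)
(B(Q)*W(-3, -5))*(-4) = ((-16 - 192*⅘)*(-3))*(-4) = ((-16 - 768/5)*(-3))*(-4) = -848/5*(-3)*(-4) = (2544/5)*(-4) = -10176/5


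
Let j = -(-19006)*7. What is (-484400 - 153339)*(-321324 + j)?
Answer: 120074774398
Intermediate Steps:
j = 133042 (j = -1118*(-119) = 133042)
(-484400 - 153339)*(-321324 + j) = (-484400 - 153339)*(-321324 + 133042) = -637739*(-188282) = 120074774398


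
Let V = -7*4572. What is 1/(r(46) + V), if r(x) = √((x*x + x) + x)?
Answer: -2667/85354484 - √138/256063452 ≈ -3.1292e-5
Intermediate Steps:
r(x) = √(x² + 2*x) (r(x) = √((x² + x) + x) = √((x + x²) + x) = √(x² + 2*x))
V = -32004
1/(r(46) + V) = 1/(√(46*(2 + 46)) - 32004) = 1/(√(46*48) - 32004) = 1/(√2208 - 32004) = 1/(4*√138 - 32004) = 1/(-32004 + 4*√138)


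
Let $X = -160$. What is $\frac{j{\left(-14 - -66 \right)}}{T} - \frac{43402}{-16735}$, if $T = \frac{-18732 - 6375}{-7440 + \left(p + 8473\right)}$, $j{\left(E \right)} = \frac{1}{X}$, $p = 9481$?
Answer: $\frac{17452699403}{6722650320} \approx 2.5961$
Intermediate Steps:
$j{\left(E \right)} = - \frac{1}{160}$ ($j{\left(E \right)} = \frac{1}{-160} = - \frac{1}{160}$)
$T = - \frac{25107}{10514}$ ($T = \frac{-18732 - 6375}{-7440 + \left(9481 + 8473\right)} = - \frac{25107}{-7440 + 17954} = - \frac{25107}{10514} \approx -2.388$)
$\frac{j{\left(-14 - -66 \right)}}{T} - \frac{43402}{-16735} = - \frac{1}{160 \left(- \frac{25107}{10514}\right)} - \frac{43402}{-16735} = \left(- \frac{1}{160}\right) \left(- \frac{10514}{25107}\right) - - \frac{43402}{16735} = \frac{5257}{2008560} + \frac{43402}{16735} = \frac{17452699403}{6722650320}$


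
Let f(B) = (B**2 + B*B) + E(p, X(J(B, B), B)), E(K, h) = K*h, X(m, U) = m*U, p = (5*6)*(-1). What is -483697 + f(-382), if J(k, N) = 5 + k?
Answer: -4512269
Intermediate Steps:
p = -30 (p = 30*(-1) = -30)
X(m, U) = U*m
f(B) = 2*B**2 - 30*B*(5 + B) (f(B) = (B**2 + B*B) - 30*B*(5 + B) = (B**2 + B**2) - 30*B*(5 + B) = 2*B**2 - 30*B*(5 + B))
-483697 + f(-382) = -483697 + 2*(-382)*(-75 - 14*(-382)) = -483697 + 2*(-382)*(-75 + 5348) = -483697 + 2*(-382)*5273 = -483697 - 4028572 = -4512269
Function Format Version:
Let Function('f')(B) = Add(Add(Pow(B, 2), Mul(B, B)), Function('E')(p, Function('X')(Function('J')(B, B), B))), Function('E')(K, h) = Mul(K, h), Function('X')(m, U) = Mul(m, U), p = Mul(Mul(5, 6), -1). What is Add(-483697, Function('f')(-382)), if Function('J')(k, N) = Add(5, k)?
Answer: -4512269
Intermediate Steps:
p = -30 (p = Mul(30, -1) = -30)
Function('X')(m, U) = Mul(U, m)
Function('f')(B) = Add(Mul(2, Pow(B, 2)), Mul(-30, B, Add(5, B))) (Function('f')(B) = Add(Add(Pow(B, 2), Mul(B, B)), Mul(-30, Mul(B, Add(5, B)))) = Add(Add(Pow(B, 2), Pow(B, 2)), Mul(-30, B, Add(5, B))) = Add(Mul(2, Pow(B, 2)), Mul(-30, B, Add(5, B))))
Add(-483697, Function('f')(-382)) = Add(-483697, Mul(2, -382, Add(-75, Mul(-14, -382)))) = Add(-483697, Mul(2, -382, Add(-75, 5348))) = Add(-483697, Mul(2, -382, 5273)) = Add(-483697, -4028572) = -4512269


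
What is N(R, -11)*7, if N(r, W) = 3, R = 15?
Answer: 21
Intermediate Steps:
N(R, -11)*7 = 3*7 = 21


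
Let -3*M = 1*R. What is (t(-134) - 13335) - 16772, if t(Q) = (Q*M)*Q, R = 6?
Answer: -66019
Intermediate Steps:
M = -2 (M = -6/3 = -1/3*6 = -2)
t(Q) = -2*Q**2 (t(Q) = (Q*(-2))*Q = (-2*Q)*Q = -2*Q**2)
(t(-134) - 13335) - 16772 = (-2*(-134)**2 - 13335) - 16772 = (-2*17956 - 13335) - 16772 = (-35912 - 13335) - 16772 = -49247 - 16772 = -66019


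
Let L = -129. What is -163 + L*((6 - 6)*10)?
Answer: -163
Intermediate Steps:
-163 + L*((6 - 6)*10) = -163 - 129*(6 - 6)*10 = -163 - 0*10 = -163 - 129*0 = -163 + 0 = -163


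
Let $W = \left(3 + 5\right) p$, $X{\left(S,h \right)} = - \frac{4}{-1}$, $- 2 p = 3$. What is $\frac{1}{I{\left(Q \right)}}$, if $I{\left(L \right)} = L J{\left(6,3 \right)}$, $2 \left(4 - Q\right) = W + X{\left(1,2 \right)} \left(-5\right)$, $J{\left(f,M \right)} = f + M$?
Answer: $\frac{1}{180} \approx 0.0055556$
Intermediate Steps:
$p = - \frac{3}{2}$ ($p = \left(- \frac{1}{2}\right) 3 = - \frac{3}{2} \approx -1.5$)
$X{\left(S,h \right)} = 4$ ($X{\left(S,h \right)} = \left(-4\right) \left(-1\right) = 4$)
$W = -12$ ($W = \left(3 + 5\right) \left(- \frac{3}{2}\right) = 8 \left(- \frac{3}{2}\right) = -12$)
$J{\left(f,M \right)} = M + f$
$Q = 20$ ($Q = 4 - \frac{-12 + 4 \left(-5\right)}{2} = 4 - \frac{-12 - 20}{2} = 4 - -16 = 4 + 16 = 20$)
$I{\left(L \right)} = 9 L$ ($I{\left(L \right)} = L \left(3 + 6\right) = L 9 = 9 L$)
$\frac{1}{I{\left(Q \right)}} = \frac{1}{9 \cdot 20} = \frac{1}{180}$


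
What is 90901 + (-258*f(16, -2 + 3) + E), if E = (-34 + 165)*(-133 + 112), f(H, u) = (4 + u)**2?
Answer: 81700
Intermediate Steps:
E = -2751 (E = 131*(-21) = -2751)
90901 + (-258*f(16, -2 + 3) + E) = 90901 + (-258*(4 + (-2 + 3))**2 - 2751) = 90901 + (-258*(4 + 1)**2 - 2751) = 90901 + (-258*5**2 - 2751) = 90901 + (-258*25 - 2751) = 90901 + (-6450 - 2751) = 90901 - 9201 = 81700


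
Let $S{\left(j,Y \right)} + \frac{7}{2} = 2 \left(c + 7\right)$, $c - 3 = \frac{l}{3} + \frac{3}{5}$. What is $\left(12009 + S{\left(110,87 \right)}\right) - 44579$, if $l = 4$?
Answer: $- \frac{976489}{30} \approx -32550.0$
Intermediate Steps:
$c = \frac{74}{15}$ ($c = 3 + \left(\frac{4}{3} + \frac{3}{5}\right) = 3 + \frac{29}{15} = \frac{74}{15} \approx 4.9333$)
$S{\left(j,Y \right)} = \frac{611}{30}$ ($S{\left(j,Y \right)} = - \frac{7}{2} + 2 \left(\frac{74}{15} + 7\right) = - \frac{7}{2} + 2 \cdot \frac{179}{15} = - \frac{7}{2} + \frac{358}{15} = \frac{611}{30}$)
$\left(12009 + S{\left(110,87 \right)}\right) - 44579 = \left(12009 + \frac{611}{30}\right) - 44579 = \frac{360881}{30} - 44579 = - \frac{976489}{30}$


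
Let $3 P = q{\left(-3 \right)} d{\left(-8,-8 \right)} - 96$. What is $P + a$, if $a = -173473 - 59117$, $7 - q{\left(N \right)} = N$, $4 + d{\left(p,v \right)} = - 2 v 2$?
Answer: $- \frac{697586}{3} \approx -2.3253 \cdot 10^{5}$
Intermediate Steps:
$d{\left(p,v \right)} = -4 - 4 v$ ($d{\left(p,v \right)} = -4 + - 2 v 2 = -4 - 4 v$)
$q{\left(N \right)} = 7 - N$
$a = -232590$
$P = \frac{184}{3}$ ($P = \frac{\left(7 - -3\right) \left(-4 - -32\right) - 96}{3} = \frac{\left(7 + 3\right) \left(-4 + 32\right) - 96}{3} = \frac{10 \cdot 28 - 96}{3} = \frac{280 - 96}{3} = \frac{1}{3} \cdot 184 = \frac{184}{3} \approx 61.333$)
$P + a = \frac{184}{3} - 232590 = - \frac{697586}{3}$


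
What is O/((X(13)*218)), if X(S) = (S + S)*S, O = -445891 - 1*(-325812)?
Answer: -120079/73684 ≈ -1.6296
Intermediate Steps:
O = -120079 (O = -445891 + 325812 = -120079)
X(S) = 2*S² (X(S) = (2*S)*S = 2*S²)
O/((X(13)*218)) = -120079/((2*13²)*218) = -120079/((2*169)*218) = -120079/(338*218) = -120079/73684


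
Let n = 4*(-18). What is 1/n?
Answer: -1/72 ≈ -0.013889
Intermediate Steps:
n = -72
1/n = 1/(-72) = -1/72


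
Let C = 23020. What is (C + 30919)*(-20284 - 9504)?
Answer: -1606734932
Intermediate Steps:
(C + 30919)*(-20284 - 9504) = (23020 + 30919)*(-20284 - 9504) = 53939*(-29788) = -1606734932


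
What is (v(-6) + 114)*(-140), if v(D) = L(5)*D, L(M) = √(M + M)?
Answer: -15960 + 840*√10 ≈ -13304.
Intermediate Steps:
L(M) = √2*√M (L(M) = √(2*M) = √2*√M)
v(D) = D*√10 (v(D) = (√2*√5)*D = √10*D = D*√10)
(v(-6) + 114)*(-140) = (-6*√10 + 114)*(-140) = (114 - 6*√10)*(-140) = -15960 + 840*√10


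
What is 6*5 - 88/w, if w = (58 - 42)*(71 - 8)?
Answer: 3769/126 ≈ 29.913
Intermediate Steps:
w = 1008 (w = 16*63 = 1008)
6*5 - 88/w = 6*5 - 88/1008 = 30 + (1/1008)*(-88) = 30 - 11/126 = 3769/126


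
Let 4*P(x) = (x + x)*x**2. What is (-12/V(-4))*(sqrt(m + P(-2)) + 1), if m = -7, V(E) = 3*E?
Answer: 1 + I*sqrt(11) ≈ 1.0 + 3.3166*I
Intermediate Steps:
P(x) = x**3/2 (P(x) = ((x + x)*x**2)/4 = ((2*x)*x**2)/4 = (2*x**3)/4 = x**3/2)
(-12/V(-4))*(sqrt(m + P(-2)) + 1) = (-12/(3*(-4)))*(sqrt(-7 + (1/2)*(-2)**3) + 1) = (-12/(-12))*(sqrt(-7 + (1/2)*(-8)) + 1) = (-12*(-1/12))*(sqrt(-7 - 4) + 1) = 1*(sqrt(-11) + 1) = 1*(I*sqrt(11) + 1) = 1*(1 + I*sqrt(11)) = 1 + I*sqrt(11)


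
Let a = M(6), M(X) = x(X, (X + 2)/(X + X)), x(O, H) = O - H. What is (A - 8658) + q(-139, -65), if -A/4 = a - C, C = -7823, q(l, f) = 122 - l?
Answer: -119131/3 ≈ -39710.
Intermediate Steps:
M(X) = X - (2 + X)/(2*X) (M(X) = X - (X + 2)/(X + X) = X - (2 + X)/(2*X))
a = 16/3 (a = -½ + 6 - 1/6 = -½ + 6 - 1*⅙ = -½ + 6 - ⅙ = 16/3 ≈ 5.3333)
A = -93940/3 (A = -4*(16/3 - 1*(-7823)) = -4*(16/3 + 7823) = -4*23485/3 = -93940/3 ≈ -31313.)
(A - 8658) + q(-139, -65) = (-93940/3 - 8658) + (122 - 1*(-139)) = -119914/3 + (122 + 139) = -119914/3 + 261 = -119131/3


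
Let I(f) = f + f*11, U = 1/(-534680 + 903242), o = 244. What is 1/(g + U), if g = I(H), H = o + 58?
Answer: 368562/1335668689 ≈ 0.00027594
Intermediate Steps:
U = 1/368562 ≈ 2.7132e-6
H = 302 (H = 244 + 58 = 302)
I(f) = 12*f (I(f) = f + 11*f = 12*f)
g = 3624 (g = 12*302 = 3624)
1/(g + U) = 1/(3624 + 1/368562) = 1/(1335668689/368562) = 368562/1335668689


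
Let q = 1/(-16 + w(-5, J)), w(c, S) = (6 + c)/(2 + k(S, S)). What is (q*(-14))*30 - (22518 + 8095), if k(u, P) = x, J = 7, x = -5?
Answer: -214111/7 ≈ -30587.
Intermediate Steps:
k(u, P) = -5
w(c, S) = -2 - c/3 (w(c, S) = (6 + c)/(2 - 5) = (6 + c)/(-3) = (6 + c)*(-1/3) = -2 - c/3)
q = -3/49 (q = 1/(-16 + (-2 - 1/3*(-5))) = 1/(-16 + (-2 + 5/3)) = 1/(-16 - 1/3) = 1/(-49/3) = -3/49 ≈ -0.061224)
(q*(-14))*30 - (22518 + 8095) = -3/49*(-14)*30 - (22518 + 8095) = (6/7)*30 - 1*30613 = 180/7 - 30613 = -214111/7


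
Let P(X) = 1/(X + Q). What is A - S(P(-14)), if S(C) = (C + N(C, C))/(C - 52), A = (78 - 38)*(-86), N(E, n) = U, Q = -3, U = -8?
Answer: -3044537/885 ≈ -3440.2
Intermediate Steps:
N(E, n) = -8
P(X) = 1/(-3 + X) (P(X) = 1/(X - 3) = 1/(-3 + X))
A = -3440 (A = 40*(-86) = -3440)
S(C) = (-8 + C)/(-52 + C) (S(C) = (C - 8)/(C - 52) = (-8 + C)/(-52 + C))
A - S(P(-14)) = -3440 - (-8 + 1/(-3 - 14))/(-52 + 1/(-3 - 14)) = -3440 - (-8 + 1/(-17))/(-52 + 1/(-17)) = -3440 - (-8 - 1/17)/(-52 - 1/17) = -3440 - (-137)/((-885/17)*17) = -3440 - (-17)*(-137)/(885*17) = -3440 - 1*137/885 = -3440 - 137/885 = -3044537/885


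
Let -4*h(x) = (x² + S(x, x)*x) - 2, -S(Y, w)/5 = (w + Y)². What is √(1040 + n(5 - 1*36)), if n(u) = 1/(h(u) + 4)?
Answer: 2*√10288086636353/198921 ≈ 32.249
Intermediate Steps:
S(Y, w) = -5*(Y + w)² (S(Y, w) = -5*(w + Y)² = -5*(Y + w)²)
h(x) = ½ + 5*x³ - x²/4 (h(x) = -((x² + (-5*(x + x)²)*x) - 2)/4 = -((x² + (-5*4*x²)*x) - 2)/4 = -((x² + (-20*x²)*x) - 2)/4 = -((x² - 20*x³) - 2)/4 = -(-2 + x² - 20*x³)/4 = ½ + 5*x³ - x²/4)
n(u) = 1/(9/2 + 5*u³ - u²/4) (n(u) = 1/((½ + 5*u³ - u²/4) + 4) = 1/(9/2 + 5*u³ - u²/4))
√(1040 + n(5 - 1*36)) = √(1040 + 4/(18 - (5 - 1*36)² + 20*(5 - 1*36)³)) = √(1040 + 4/(18 - (5 - 36)² + 20*(5 - 36)³)) = √(1040 + 4/(18 - 1*(-31)² + 20*(-31)³)) = √(1040 + 4/(18 - 1*961 + 20*(-29791))) = √(1040 + 4/(18 - 961 - 595820)) = √(1040 + 4/(-596763)) = √(1040 + 4*(-1/596763)) = √(1040 - 4/596763) = √(620633516/596763) = 2*√10288086636353/198921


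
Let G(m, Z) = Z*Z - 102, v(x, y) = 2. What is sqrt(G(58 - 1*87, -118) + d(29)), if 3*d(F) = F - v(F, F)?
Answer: sqrt(13831) ≈ 117.61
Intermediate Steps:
d(F) = -2/3 + F/3 (d(F) = (F - 1*2)/3 = (F - 2)/3 = (-2 + F)/3 = -2/3 + F/3)
G(m, Z) = -102 + Z**2 (G(m, Z) = Z**2 - 102 = -102 + Z**2)
sqrt(G(58 - 1*87, -118) + d(29)) = sqrt((-102 + (-118)**2) + (-2/3 + (1/3)*29)) = sqrt((-102 + 13924) + (-2/3 + 29/3)) = sqrt(13822 + 9) = sqrt(13831)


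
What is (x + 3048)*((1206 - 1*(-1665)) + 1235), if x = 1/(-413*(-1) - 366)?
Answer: 588213242/47 ≈ 1.2515e+7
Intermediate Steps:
x = 1/47 (x = 1/(413 - 366) = 1/47 ≈ 0.021277)
(x + 3048)*((1206 - 1*(-1665)) + 1235) = (1/47 + 3048)*((1206 - 1*(-1665)) + 1235) = 143257*((1206 + 1665) + 1235)/47 = 143257*(2871 + 1235)/47 = (143257/47)*4106 = 588213242/47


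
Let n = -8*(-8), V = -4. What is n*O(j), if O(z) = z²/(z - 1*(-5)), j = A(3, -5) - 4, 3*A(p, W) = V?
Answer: -16384/3 ≈ -5461.3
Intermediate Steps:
A(p, W) = -4/3 (A(p, W) = (⅓)*(-4) = -4/3)
j = -16/3 (j = -4/3 - 4 = -16/3 ≈ -5.3333)
O(z) = z²/(5 + z) (O(z) = z²/(z + 5) = z²/(5 + z))
n = 64
n*O(j) = 64*((-16/3)²/(5 - 16/3)) = 64*(256/(9*(-⅓))) = 64*((256/9)*(-3)) = 64*(-256/3) = -16384/3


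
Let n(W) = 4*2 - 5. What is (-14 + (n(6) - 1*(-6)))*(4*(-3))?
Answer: 60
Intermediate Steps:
n(W) = 3 (n(W) = 8 - 5 = 3)
(-14 + (n(6) - 1*(-6)))*(4*(-3)) = (-14 + (3 - 1*(-6)))*(4*(-3)) = (-14 + (3 + 6))*(-12) = (-14 + 9)*(-12) = -5*(-12) = 60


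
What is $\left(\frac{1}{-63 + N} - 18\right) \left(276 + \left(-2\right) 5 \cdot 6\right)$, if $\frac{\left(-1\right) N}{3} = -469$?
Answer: $- \frac{217719}{56} \approx -3887.8$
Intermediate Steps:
$N = 1407$ ($N = \left(-3\right) \left(-469\right) = 1407$)
$\left(\frac{1}{-63 + N} - 18\right) \left(276 + \left(-2\right) 5 \cdot 6\right) = \left(\frac{1}{-63 + 1407} - 18\right) \left(276 + \left(-2\right) 5 \cdot 6\right) = \left(\frac{1}{1344} - 18\right) \left(276 - 60\right) = \left(- \frac{24191}{1344}\right) 216 = - \frac{217719}{56}$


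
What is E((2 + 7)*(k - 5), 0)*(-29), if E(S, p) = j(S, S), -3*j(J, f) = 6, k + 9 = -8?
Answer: 58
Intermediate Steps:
k = -17 (k = -9 - 8 = -17)
j(J, f) = -2 (j(J, f) = -⅓*6 = -2)
E(S, p) = -2
E((2 + 7)*(k - 5), 0)*(-29) = -2*(-29) = 58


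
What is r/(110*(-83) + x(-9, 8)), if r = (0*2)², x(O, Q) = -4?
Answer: 0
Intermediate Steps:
r = 0 (r = 0² = 0)
r/(110*(-83) + x(-9, 8)) = 0/(110*(-83) - 4) = 0/(-9130 - 4) = 0/(-9134) = 0*(-1/9134) = 0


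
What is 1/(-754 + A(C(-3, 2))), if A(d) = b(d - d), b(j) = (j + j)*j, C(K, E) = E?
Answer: -1/754 ≈ -0.0013263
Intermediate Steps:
b(j) = 2*j² (b(j) = (2*j)*j = 2*j²)
A(d) = 0 (A(d) = 2*(d - d)² = 2*0² = 2*0 = 0)
1/(-754 + A(C(-3, 2))) = 1/(-754 + 0) = 1/(-754) = -1/754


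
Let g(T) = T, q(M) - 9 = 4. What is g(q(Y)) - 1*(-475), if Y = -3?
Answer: 488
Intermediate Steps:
q(M) = 13 (q(M) = 9 + 4 = 13)
g(q(Y)) - 1*(-475) = 13 - 1*(-475) = 13 + 475 = 488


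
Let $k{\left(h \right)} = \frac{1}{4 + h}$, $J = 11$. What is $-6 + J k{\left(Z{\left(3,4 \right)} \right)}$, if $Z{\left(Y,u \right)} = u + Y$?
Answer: $-5$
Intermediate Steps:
$Z{\left(Y,u \right)} = Y + u$
$-6 + J k{\left(Z{\left(3,4 \right)} \right)} = -6 + \frac{11}{4 + \left(3 + 4\right)} = -6 + \frac{11}{4 + 7} = -6 + \frac{11}{11} = -6 + 11 \cdot \frac{1}{11} = -6 + 1 = -5$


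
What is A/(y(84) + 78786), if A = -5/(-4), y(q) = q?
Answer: 1/63096 ≈ 1.5849e-5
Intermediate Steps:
A = 5/4 (A = -5*(-¼) = 5/4 ≈ 1.2500)
A/(y(84) + 78786) = 5/(4*(84 + 78786)) = (5/4)/78870 = (5/4)*(1/78870) = 1/63096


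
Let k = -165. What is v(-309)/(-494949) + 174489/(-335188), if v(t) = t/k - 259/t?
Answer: -16129200879541/30983372606340 ≈ -0.52058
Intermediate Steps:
v(t) = -259/t - t/165 (v(t) = t/(-165) - 259/t = t*(-1/165) - 259/t = -t/165 - 259/t = -259/t - t/165)
v(-309)/(-494949) + 174489/(-335188) = (-259/(-309) - 1/165*(-309))/(-494949) + 174489/(-335188) = (-259*(-1/309) + 103/55)*(-1/494949) + 174489*(-1/335188) = (259/309 + 103/55)*(-1/494949) - 24927/47884 = (46072/16995)*(-1/494949) - 24927/47884 = -3544/647050635 - 24927/47884 = -16129200879541/30983372606340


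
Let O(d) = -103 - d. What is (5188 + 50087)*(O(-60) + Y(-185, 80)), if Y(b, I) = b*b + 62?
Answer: 1892837100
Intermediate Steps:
Y(b, I) = 62 + b**2 (Y(b, I) = b**2 + 62 = 62 + b**2)
(5188 + 50087)*(O(-60) + Y(-185, 80)) = (5188 + 50087)*((-103 - 1*(-60)) + (62 + (-185)**2)) = 55275*((-103 + 60) + (62 + 34225)) = 55275*(-43 + 34287) = 55275*34244 = 1892837100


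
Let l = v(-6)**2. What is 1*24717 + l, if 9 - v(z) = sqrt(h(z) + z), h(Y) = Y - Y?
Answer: 24792 - 18*I*sqrt(6) ≈ 24792.0 - 44.091*I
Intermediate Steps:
h(Y) = 0
v(z) = 9 - sqrt(z) (v(z) = 9 - sqrt(0 + z) = 9 - sqrt(z))
l = (9 - I*sqrt(6))**2 (l = (9 - sqrt(-6))**2 = (9 - I*sqrt(6))**2 ≈ 75.0 - 44.091*I)
1*24717 + l = 1*24717 + (9 - I*sqrt(6))**2 = 24717 + (9 - I*sqrt(6))**2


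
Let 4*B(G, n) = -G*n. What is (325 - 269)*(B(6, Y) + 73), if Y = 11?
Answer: 3164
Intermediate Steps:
B(G, n) = -G*n/4 (B(G, n) = (-G*n)/4 = -G*n/4)
(325 - 269)*(B(6, Y) + 73) = (325 - 269)*(-1/4*6*11 + 73) = 56*(-33/2 + 73) = 56*(113/2) = 3164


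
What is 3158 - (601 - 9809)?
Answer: 12366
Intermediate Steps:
3158 - (601 - 9809) = 3158 - 1*(-9208) = 3158 + 9208 = 12366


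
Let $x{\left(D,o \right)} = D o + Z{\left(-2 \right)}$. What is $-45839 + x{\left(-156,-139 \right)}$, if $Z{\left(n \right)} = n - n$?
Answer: $-24155$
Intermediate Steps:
$Z{\left(n \right)} = 0$
$x{\left(D,o \right)} = D o$ ($x{\left(D,o \right)} = D o + 0 = D o$)
$-45839 + x{\left(-156,-139 \right)} = -45839 - -21684 = -45839 + 21684 = -24155$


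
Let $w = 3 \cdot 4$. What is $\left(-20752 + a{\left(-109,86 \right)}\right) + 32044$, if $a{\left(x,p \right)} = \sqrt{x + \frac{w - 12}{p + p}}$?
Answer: $11292 + i \sqrt{109} \approx 11292.0 + 10.44 i$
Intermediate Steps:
$w = 12$
$a{\left(x,p \right)} = \sqrt{x}$ ($a{\left(x,p \right)} = \sqrt{x + \frac{12 - 12}{p + p}} = \sqrt{x + \frac{0}{2 p}} = \sqrt{x + 0 \frac{1}{2 p}} = \sqrt{x + 0} = \sqrt{x}$)
$\left(-20752 + a{\left(-109,86 \right)}\right) + 32044 = \left(-20752 + \sqrt{-109}\right) + 32044 = \left(-20752 + i \sqrt{109}\right) + 32044 = 11292 + i \sqrt{109}$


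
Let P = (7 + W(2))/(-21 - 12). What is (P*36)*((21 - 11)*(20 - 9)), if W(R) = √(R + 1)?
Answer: -840 - 120*√3 ≈ -1047.8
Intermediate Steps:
W(R) = √(1 + R)
P = -7/33 - √3/33 (P = (7 + √(1 + 2))/(-21 - 12) = (7 + √3)/(-33) = (7 + √3)*(-1/33) = -7/33 - √3/33 ≈ -0.26461)
(P*36)*((21 - 11)*(20 - 9)) = ((-7/33 - √3/33)*36)*((21 - 11)*(20 - 9)) = (-84/11 - 12*√3/11)*(10*11) = (-84/11 - 12*√3/11)*110 = -840 - 120*√3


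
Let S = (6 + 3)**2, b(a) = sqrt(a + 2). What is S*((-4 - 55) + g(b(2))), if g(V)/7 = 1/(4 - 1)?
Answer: -4590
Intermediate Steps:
b(a) = sqrt(2 + a)
S = 81 (S = 9**2 = 81)
g(V) = 7/3 (g(V) = 7/(4 - 1) = 7/3)
S*((-4 - 55) + g(b(2))) = 81*((-4 - 55) + 7/3) = 81*(-59 + 7/3) = 81*(-170/3) = -4590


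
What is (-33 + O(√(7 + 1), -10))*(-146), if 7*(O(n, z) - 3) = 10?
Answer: 29200/7 ≈ 4171.4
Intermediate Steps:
O(n, z) = 31/7 (O(n, z) = 3 + (⅐)*10 = 3 + 10/7 = 31/7)
(-33 + O(√(7 + 1), -10))*(-146) = (-33 + 31/7)*(-146) = -200/7*(-146) = 29200/7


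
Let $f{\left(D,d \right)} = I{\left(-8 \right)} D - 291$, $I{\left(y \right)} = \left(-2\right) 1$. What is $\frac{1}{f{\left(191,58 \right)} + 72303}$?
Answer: $\frac{1}{71630} \approx 1.3961 \cdot 10^{-5}$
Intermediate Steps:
$I{\left(y \right)} = -2$
$f{\left(D,d \right)} = -291 - 2 D$ ($f{\left(D,d \right)} = - 2 D - 291 = -291 - 2 D$)
$\frac{1}{f{\left(191,58 \right)} + 72303} = \frac{1}{\left(-291 - 382\right) + 72303} = \frac{1}{-673 + 72303} = \frac{1}{71630}$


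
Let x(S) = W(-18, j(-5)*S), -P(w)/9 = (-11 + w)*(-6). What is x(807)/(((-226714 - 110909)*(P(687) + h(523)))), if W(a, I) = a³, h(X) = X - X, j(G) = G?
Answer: 9/19019429 ≈ 4.7320e-7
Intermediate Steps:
P(w) = -594 + 54*w (P(w) = -9*(-11 + w)*(-6) = -9*(66 - 6*w) = -594 + 54*w)
h(X) = 0
x(S) = -5832 (x(S) = (-18)³ = -5832)
x(807)/(((-226714 - 110909)*(P(687) + h(523)))) = -5832*1/((-226714 - 110909)*((-594 + 54*687) + 0)) = -5832*(-1/(337623*((-594 + 37098) + 0))) = -5832*(-1/(337623*(36504 + 0))) = -5832/((-337623*36504)) = -5832/(-12324589992) = -5832*(-1/12324589992) = 9/19019429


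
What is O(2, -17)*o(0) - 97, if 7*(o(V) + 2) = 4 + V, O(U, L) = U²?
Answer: -719/7 ≈ -102.71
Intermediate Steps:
o(V) = -10/7 + V/7 (o(V) = -2 + (4 + V)/7 = -2 + (4/7 + V/7) = -10/7 + V/7)
O(2, -17)*o(0) - 97 = 2²*(-10/7 + (⅐)*0) - 97 = 4*(-10/7 + 0) - 97 = 4*(-10/7) - 97 = -40/7 - 97 = -719/7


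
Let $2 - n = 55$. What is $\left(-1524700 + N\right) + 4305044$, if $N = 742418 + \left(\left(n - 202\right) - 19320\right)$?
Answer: $3503187$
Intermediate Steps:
$n = -53$ ($n = 2 - 55 = -53$)
$N = 722843$ ($N = 742418 - 19575 = 722843$)
$\left(-1524700 + N\right) + 4305044 = \left(-1524700 + 722843\right) + 4305044 = -801857 + 4305044 = 3503187$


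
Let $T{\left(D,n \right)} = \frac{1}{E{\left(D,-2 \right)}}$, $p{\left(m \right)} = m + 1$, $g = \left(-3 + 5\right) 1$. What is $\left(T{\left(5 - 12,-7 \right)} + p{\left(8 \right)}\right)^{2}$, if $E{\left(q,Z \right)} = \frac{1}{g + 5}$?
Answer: $256$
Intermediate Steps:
$g = 2$ ($g = 2 \cdot 1 = 2$)
$E{\left(q,Z \right)} = \frac{1}{7}$ ($E{\left(q,Z \right)} = \frac{1}{2 + 5} = \frac{1}{7}$)
$p{\left(m \right)} = 1 + m$
$T{\left(D,n \right)} = 7$ ($T{\left(D,n \right)} = \frac{1}{\frac{1}{7}} = 7$)
$\left(T{\left(5 - 12,-7 \right)} + p{\left(8 \right)}\right)^{2} = \left(7 + \left(1 + 8\right)\right)^{2} = \left(7 + 9\right)^{2} = 16^{2} = 256$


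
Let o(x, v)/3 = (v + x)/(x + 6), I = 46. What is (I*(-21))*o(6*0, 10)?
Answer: -4830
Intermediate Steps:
o(x, v) = 3*(v + x)/(6 + x) (o(x, v) = 3*((v + x)/(x + 6)) = 3*((v + x)/(6 + x)) = 3*(v + x)/(6 + x))
(I*(-21))*o(6*0, 10) = (46*(-21))*(3*(10 + 6*0)/(6 + 6*0)) = -2898*(10 + 0)/(6 + 0) = -2898*10/6 = -966*5 = -4830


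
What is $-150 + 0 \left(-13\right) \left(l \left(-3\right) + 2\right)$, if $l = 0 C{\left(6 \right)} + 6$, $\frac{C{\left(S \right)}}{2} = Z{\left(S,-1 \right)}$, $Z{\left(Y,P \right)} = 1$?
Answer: $-150$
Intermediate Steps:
$C{\left(S \right)} = 2$ ($C{\left(S \right)} = 2 \cdot 1 = 2$)
$l = 6$ ($l = 0 \cdot 2 + 6 = 0 + 6 = 6$)
$-150 + 0 \left(-13\right) \left(l \left(-3\right) + 2\right) = -150 + 0 \left(-13\right) \left(6 \left(-3\right) + 2\right) = -150 + 0 \left(-18 + 2\right) = -150 + 0 \left(-16\right) = -150 + 0 = -150$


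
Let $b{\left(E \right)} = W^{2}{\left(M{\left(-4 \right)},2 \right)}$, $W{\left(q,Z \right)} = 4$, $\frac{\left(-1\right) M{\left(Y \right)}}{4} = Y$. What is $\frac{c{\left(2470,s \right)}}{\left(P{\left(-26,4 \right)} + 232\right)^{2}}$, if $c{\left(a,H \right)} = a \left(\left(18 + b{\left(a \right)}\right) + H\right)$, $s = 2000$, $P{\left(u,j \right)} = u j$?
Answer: $\frac{1255995}{4096} \approx 306.64$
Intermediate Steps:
$P{\left(u,j \right)} = j u$
$M{\left(Y \right)} = - 4 Y$
$b{\left(E \right)} = 16$ ($b{\left(E \right)} = 4^{2} = 16$)
$c{\left(a,H \right)} = a \left(34 + H\right)$ ($c{\left(a,H \right)} = a \left(\left(18 + 16\right) + H\right) = a \left(34 + H\right)$)
$\frac{c{\left(2470,s \right)}}{\left(P{\left(-26,4 \right)} + 232\right)^{2}} = \frac{2470 \left(34 + 2000\right)}{\left(4 \left(-26\right) + 232\right)^{2}} = \frac{2470 \cdot 2034}{\left(-104 + 232\right)^{2}} = \frac{5023980}{128^{2}} = \frac{5023980}{16384} = 5023980 \cdot \frac{1}{16384} = \frac{1255995}{4096}$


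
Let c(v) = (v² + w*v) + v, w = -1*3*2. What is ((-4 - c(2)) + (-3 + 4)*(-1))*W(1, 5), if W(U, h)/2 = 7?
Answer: 14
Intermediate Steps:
W(U, h) = 14 (W(U, h) = 2*7 = 14)
w = -6 (w = -3*2 = -6)
c(v) = v² - 5*v (c(v) = (v² - 6*v) + v = v² - 5*v)
((-4 - c(2)) + (-3 + 4)*(-1))*W(1, 5) = ((-4 - 2*(-5 + 2)) + (-3 + 4)*(-1))*14 = ((-4 - 2*(-3)) + 1*(-1))*14 = ((-4 - 1*(-6)) - 1)*14 = ((-4 + 6) - 1)*14 = (2 - 1)*14 = 1*14 = 14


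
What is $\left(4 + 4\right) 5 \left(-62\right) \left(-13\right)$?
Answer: $32240$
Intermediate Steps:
$\left(4 + 4\right) 5 \left(-62\right) \left(-13\right) = 8 \cdot 5 \left(-62\right) \left(-13\right) = 40 \left(-62\right) \left(-13\right) = \left(-2480\right) \left(-13\right) = 32240$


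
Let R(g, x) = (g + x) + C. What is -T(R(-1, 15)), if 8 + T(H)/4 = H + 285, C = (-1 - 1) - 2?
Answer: -1148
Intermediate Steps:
C = -4 (C = -2 - 2 = -4)
R(g, x) = -4 + g + x (R(g, x) = (g + x) - 4 = -4 + g + x)
T(H) = 1108 + 4*H (T(H) = -32 + 4*(H + 285) = -32 + 4*(285 + H) = -32 + (1140 + 4*H) = 1108 + 4*H)
-T(R(-1, 15)) = -(1108 + 4*(-4 - 1 + 15)) = -(1108 + 4*10) = -(1108 + 40) = -1*1148 = -1148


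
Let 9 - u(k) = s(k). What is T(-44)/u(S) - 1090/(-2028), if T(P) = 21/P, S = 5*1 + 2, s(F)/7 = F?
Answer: 490247/892320 ≈ 0.54941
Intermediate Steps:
s(F) = 7*F
S = 7 (S = 5 + 2 = 7)
u(k) = 9 - 7*k
T(-44)/u(S) - 1090/(-2028) = (21/(-44))/(9 - 7*7) - 1090/(-2028) = (21*(-1/44))/(9 - 49) - 1090*(-1/2028) = -21/44/(-40) + 545/1014 = -21/44*(-1/40) + 545/1014 = 21/1760 + 545/1014 = 490247/892320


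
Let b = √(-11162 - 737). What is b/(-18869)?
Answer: -I*√11899/18869 ≈ -0.005781*I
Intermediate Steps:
b = I*√11899 (b = √(-11899) = I*√11899 ≈ 109.08*I)
b/(-18869) = (I*√11899)/(-18869) = (I*√11899)*(-1/18869) = -I*√11899/18869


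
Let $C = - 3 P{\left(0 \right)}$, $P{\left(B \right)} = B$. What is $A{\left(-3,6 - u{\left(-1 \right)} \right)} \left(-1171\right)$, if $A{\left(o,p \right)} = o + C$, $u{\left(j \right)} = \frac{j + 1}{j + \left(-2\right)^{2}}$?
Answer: $3513$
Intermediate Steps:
$u{\left(j \right)} = \frac{1 + j}{4 + j}$ ($u{\left(j \right)} = \frac{1 + j}{j + 4} = \frac{1 + j}{4 + j}$)
$C = 0$ ($C = \left(-3\right) 0 = 0$)
$A{\left(o,p \right)} = o$ ($A{\left(o,p \right)} = o + 0 = o$)
$A{\left(-3,6 - u{\left(-1 \right)} \right)} \left(-1171\right) = \left(-3\right) \left(-1171\right) = 3513$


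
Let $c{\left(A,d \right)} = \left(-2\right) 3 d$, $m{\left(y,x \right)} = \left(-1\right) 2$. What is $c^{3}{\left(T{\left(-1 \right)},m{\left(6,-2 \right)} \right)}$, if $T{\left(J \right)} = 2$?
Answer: $1728$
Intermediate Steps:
$m{\left(y,x \right)} = -2$
$c{\left(A,d \right)} = - 6 d$
$c^{3}{\left(T{\left(-1 \right)},m{\left(6,-2 \right)} \right)} = \left(\left(-6\right) \left(-2\right)\right)^{3} = 12^{3} = 1728$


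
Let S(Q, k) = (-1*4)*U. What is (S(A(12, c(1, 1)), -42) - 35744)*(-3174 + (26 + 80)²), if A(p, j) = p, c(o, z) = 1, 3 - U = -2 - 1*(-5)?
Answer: -288168128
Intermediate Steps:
U = 0 (U = 3 - (-2 - 1*(-5)) = 3 - (-2 + 5) = 3 - 1*3 = 3 - 3 = 0)
S(Q, k) = 0 (S(Q, k) = -1*4*0 = -4*0 = 0)
(S(A(12, c(1, 1)), -42) - 35744)*(-3174 + (26 + 80)²) = (0 - 35744)*(-3174 + (26 + 80)²) = -35744*(-3174 + 106²) = -35744*(-3174 + 11236) = -35744*8062 = -288168128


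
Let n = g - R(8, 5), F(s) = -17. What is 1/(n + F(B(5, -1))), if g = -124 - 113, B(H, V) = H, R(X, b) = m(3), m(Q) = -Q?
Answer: -1/251 ≈ -0.0039841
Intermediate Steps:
R(X, b) = -3 (R(X, b) = -1*3 = -3)
g = -237
n = -234 (n = -237 - 1*(-3) = -237 + 3 = -234)
1/(n + F(B(5, -1))) = 1/(-234 - 17) = 1/(-251) = -1/251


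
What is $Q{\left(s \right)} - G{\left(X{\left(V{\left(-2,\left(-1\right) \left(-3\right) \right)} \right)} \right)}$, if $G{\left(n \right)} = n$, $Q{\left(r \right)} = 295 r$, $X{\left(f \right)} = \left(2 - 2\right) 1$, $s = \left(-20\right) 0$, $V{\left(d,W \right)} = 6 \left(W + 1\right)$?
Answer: $0$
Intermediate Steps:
$V{\left(d,W \right)} = 6 + 6 W$ ($V{\left(d,W \right)} = 6 \left(1 + W\right) = 6 + 6 W$)
$s = 0$
$X{\left(f \right)} = 0$ ($X{\left(f \right)} = 0 \cdot 1 = 0$)
$Q{\left(s \right)} - G{\left(X{\left(V{\left(-2,\left(-1\right) \left(-3\right) \right)} \right)} \right)} = 295 \cdot 0 - 0 = 0 + 0 = 0$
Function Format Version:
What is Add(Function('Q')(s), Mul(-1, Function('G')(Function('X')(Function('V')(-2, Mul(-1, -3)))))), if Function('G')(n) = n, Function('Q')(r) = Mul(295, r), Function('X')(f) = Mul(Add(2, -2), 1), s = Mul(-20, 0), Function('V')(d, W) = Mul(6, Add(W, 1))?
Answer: 0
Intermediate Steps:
Function('V')(d, W) = Add(6, Mul(6, W)) (Function('V')(d, W) = Mul(6, Add(1, W)) = Add(6, Mul(6, W)))
s = 0
Function('X')(f) = 0 (Function('X')(f) = Mul(0, 1) = 0)
Add(Function('Q')(s), Mul(-1, Function('G')(Function('X')(Function('V')(-2, Mul(-1, -3)))))) = Add(Mul(295, 0), Mul(-1, 0)) = Add(0, 0) = 0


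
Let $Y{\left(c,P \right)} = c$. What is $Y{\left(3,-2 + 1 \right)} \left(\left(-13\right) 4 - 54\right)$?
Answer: $-318$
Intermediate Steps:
$Y{\left(3,-2 + 1 \right)} \left(\left(-13\right) 4 - 54\right) = 3 \left(\left(-13\right) 4 - 54\right) = 3 \left(-52 - 54\right) = 3 \left(-106\right) = -318$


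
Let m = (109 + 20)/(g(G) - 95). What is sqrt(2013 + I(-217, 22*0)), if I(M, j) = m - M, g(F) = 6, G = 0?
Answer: sqrt(17652349)/89 ≈ 47.208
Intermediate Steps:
m = -129/89 (m = (109 + 20)/(6 - 95) = 129/(-89) = 129*(-1/89) = -129/89 ≈ -1.4494)
I(M, j) = -129/89 - M
sqrt(2013 + I(-217, 22*0)) = sqrt(2013 + (-129/89 - 1*(-217))) = sqrt(2013 + (-129/89 + 217)) = sqrt(2013 + 19184/89) = sqrt(198341/89) = sqrt(17652349)/89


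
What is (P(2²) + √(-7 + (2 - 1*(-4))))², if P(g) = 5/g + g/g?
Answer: 65/16 + 9*I/2 ≈ 4.0625 + 4.5*I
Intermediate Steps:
P(g) = 1 + 5/g (P(g) = 5/g + 1 = 1 + 5/g)
(P(2²) + √(-7 + (2 - 1*(-4))))² = ((5 + 2²)/(2²) + √(-7 + (2 - 1*(-4))))² = ((5 + 4)/4 + √(-7 + (2 + 4)))² = ((¼)*9 + √(-7 + 6))² = (9/4 + √(-1))² = (9/4 + I)²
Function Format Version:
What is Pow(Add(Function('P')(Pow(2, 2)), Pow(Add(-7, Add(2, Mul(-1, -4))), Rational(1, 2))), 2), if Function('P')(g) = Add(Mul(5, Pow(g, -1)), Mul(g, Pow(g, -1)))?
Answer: Add(Rational(65, 16), Mul(Rational(9, 2), I)) ≈ Add(4.0625, Mul(4.5000, I))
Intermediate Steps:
Function('P')(g) = Add(1, Mul(5, Pow(g, -1))) (Function('P')(g) = Add(Mul(5, Pow(g, -1)), 1) = Add(1, Mul(5, Pow(g, -1))))
Pow(Add(Function('P')(Pow(2, 2)), Pow(Add(-7, Add(2, Mul(-1, -4))), Rational(1, 2))), 2) = Pow(Add(Mul(Pow(Pow(2, 2), -1), Add(5, Pow(2, 2))), Pow(Add(-7, Add(2, Mul(-1, -4))), Rational(1, 2))), 2) = Pow(Add(Mul(Pow(4, -1), Add(5, 4)), Pow(Add(-7, Add(2, 4)), Rational(1, 2))), 2) = Pow(Add(Mul(Rational(1, 4), 9), Pow(Add(-7, 6), Rational(1, 2))), 2) = Pow(Add(Rational(9, 4), Pow(-1, Rational(1, 2))), 2) = Pow(Add(Rational(9, 4), I), 2)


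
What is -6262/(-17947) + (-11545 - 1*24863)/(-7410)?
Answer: 116635966/22164545 ≈ 5.2623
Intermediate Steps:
-6262/(-17947) + (-11545 - 1*24863)/(-7410) = -6262*(-1/17947) + (-11545 - 24863)*(-1/7410) = 6262/17947 - 36408*(-1/7410) = 6262/17947 + 6068/1235 = 116635966/22164545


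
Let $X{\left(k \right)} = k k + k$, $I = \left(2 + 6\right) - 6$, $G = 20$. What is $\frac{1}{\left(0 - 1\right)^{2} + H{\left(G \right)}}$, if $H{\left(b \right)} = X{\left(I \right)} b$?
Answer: $\frac{1}{121} \approx 0.0082645$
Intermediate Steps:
$I = 2$ ($I = 8 - 6 = 2$)
$X{\left(k \right)} = k + k^{2}$ ($X{\left(k \right)} = k^{2} + k = k + k^{2}$)
$H{\left(b \right)} = 6 b$ ($H{\left(b \right)} = 2 \left(1 + 2\right) b = 2 \cdot 3 b = 6 b$)
$\frac{1}{\left(0 - 1\right)^{2} + H{\left(G \right)}} = \frac{1}{\left(0 - 1\right)^{2} + 6 \cdot 20} = \frac{1}{\left(-1\right)^{2} + 120} = \frac{1}{1 + 120} = \frac{1}{121}$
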